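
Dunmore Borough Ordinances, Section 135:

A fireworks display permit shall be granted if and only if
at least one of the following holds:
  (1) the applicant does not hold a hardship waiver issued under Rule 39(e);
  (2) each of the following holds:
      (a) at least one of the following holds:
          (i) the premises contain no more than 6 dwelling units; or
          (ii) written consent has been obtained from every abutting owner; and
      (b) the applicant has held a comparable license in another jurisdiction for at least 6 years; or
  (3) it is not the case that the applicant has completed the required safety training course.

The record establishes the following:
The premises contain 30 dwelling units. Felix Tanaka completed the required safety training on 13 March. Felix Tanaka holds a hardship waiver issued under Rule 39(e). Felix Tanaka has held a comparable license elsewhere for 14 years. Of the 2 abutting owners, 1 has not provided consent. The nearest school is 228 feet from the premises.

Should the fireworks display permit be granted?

(1) not (hardship waiver) — not satisfied.
(i) ≤ 6 units — not satisfied.
(ii) all abutters consent — not met.
(a): F OR F → false.
(b) prior license ≥ 6 yr — satisfied.
(2) = F AND T = false.
(3) not (safety training) — not met.
So Overall is not satisfied (F OR F OR F).

No — denied.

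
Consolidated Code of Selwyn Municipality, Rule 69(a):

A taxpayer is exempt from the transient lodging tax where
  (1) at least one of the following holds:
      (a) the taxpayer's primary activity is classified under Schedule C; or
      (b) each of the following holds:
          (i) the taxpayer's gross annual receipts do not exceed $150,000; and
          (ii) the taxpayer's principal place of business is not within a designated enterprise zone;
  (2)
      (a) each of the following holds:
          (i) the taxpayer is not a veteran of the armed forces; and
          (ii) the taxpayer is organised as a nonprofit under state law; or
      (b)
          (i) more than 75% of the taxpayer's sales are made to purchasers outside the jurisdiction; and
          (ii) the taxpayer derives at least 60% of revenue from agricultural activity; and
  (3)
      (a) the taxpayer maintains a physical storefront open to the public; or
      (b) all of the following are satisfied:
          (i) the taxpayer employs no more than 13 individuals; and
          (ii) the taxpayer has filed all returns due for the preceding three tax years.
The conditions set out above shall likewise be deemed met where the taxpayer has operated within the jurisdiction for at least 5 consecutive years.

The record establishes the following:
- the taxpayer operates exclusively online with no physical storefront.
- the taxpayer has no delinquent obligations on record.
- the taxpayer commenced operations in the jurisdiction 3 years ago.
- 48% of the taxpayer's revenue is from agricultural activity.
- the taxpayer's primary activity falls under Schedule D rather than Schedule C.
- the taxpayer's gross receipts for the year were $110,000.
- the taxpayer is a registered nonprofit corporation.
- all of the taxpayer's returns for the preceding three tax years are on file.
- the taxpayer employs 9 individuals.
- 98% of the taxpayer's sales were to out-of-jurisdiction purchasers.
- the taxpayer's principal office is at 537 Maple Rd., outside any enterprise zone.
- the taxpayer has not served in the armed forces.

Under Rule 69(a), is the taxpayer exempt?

Yes — exempt.

(a) Schedule C activity — not satisfied.
(i) receipts ≤ $150,000 — met.
(ii) not (in enterprise zone) — met.
So (b) is satisfied (T AND T).
So (1) is satisfied (F OR T).
(i) not (veteran) — met.
(ii) nonprofit — met.
So (a) is satisfied (T AND T).
(i) >75% out-of-jur. sales — met.
(ii) ≥60% agricultural — fails.
(b) = T AND F = false.
(2) = T OR F = true.
(a) has storefront — not satisfied.
(i) ≤ 13 employees — holds.
(ii) returns current — holds.
So (b) is satisfied (T AND T).
(3) = F OR T = true.
Overall: T AND T AND T → true.
Exception (≥ 5 yrs in jurisdiction) — not satisfied.
Result: main true OR exception false → true.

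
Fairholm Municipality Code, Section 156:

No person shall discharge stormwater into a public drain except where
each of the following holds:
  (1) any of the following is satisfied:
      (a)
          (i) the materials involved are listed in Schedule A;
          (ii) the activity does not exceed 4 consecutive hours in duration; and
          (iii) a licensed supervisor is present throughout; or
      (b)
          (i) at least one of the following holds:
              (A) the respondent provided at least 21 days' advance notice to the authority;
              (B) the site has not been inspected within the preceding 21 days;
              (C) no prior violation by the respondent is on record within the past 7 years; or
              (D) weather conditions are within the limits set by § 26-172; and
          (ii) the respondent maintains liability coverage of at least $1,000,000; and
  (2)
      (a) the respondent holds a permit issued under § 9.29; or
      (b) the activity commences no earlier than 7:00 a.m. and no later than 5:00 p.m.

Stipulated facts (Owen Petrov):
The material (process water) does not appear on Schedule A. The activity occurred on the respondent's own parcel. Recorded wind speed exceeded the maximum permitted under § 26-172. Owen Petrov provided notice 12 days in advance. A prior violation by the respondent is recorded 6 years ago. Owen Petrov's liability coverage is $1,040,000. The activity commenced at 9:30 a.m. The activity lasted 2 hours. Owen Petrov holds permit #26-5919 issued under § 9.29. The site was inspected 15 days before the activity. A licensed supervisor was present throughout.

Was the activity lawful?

No — unlawful.

(i) Schedule A material — not met.
(ii) ≤ 4 hrs duration — satisfied.
(iii) supervisor present — satisfied.
So (a) is not satisfied (F AND T AND T).
(A) ≥21 days' notice — fails.
(B) not (site inspected) — not satisfied.
(C) no prior violation — fails.
(D) weather ok — not satisfied.
(i): F OR F OR F OR F → false.
(ii) coverage ≥ $1,000,000 — satisfied.
So (b) is not satisfied (F AND T).
(1): F OR F → false.
(a) holds permit — holds.
(b) start within hours — met.
So (2) is satisfied (T OR T).
So Overall is not satisfied (F AND T).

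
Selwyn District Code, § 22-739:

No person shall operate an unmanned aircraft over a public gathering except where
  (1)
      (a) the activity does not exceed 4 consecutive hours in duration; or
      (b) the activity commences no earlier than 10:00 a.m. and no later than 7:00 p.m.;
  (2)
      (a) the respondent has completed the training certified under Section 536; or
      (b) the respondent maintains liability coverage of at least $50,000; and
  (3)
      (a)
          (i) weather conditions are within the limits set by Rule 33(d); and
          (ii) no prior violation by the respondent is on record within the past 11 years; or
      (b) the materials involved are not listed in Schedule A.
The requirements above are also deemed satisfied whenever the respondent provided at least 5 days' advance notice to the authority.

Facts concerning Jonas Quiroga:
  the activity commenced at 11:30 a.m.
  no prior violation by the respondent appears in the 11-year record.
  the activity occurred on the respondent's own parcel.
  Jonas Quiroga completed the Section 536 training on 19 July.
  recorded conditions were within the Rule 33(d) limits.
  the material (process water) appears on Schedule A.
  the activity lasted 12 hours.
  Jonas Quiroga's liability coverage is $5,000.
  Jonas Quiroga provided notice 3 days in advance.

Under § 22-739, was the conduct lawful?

(a) ≤ 4 hrs duration — not satisfied.
(b) start within hours — holds.
(1): F OR T → true.
(a) training certified — met.
(b) coverage ≥ $50,000 — fails.
(2) = T OR F = true.
(i) weather ok — satisfied.
(ii) no prior violation — met.
So (a) is satisfied (T AND T).
(b) not (Schedule A material) — not met.
So (3) is satisfied (T OR F).
Overall: T AND T AND T → true.
Exception (≥5 days' notice) — not satisfied.
Result: main true OR exception false → true.

Yes — lawful.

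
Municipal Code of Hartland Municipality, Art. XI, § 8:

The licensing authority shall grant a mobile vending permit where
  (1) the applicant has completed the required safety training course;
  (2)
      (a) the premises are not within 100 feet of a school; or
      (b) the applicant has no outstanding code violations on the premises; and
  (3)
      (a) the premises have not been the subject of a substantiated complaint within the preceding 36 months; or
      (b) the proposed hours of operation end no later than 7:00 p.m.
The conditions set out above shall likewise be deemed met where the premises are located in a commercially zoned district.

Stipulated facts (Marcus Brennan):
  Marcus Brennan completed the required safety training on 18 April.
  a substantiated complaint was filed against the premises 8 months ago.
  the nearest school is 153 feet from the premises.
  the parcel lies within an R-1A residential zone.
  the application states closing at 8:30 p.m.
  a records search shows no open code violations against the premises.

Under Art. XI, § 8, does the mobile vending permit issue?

No — denied.

(1) safety training — met.
(a) ≥100 ft from school — holds.
(b) no code violations — met.
(2) = T OR T = true.
(a) no complaint in 36 mo. — not met.
(b) closes by 7 p.m. — fails.
So (3) is not satisfied (F OR F).
Overall: T AND T AND F → false.
Exception (commercially zoned) — not satisfied.
Result: main false OR exception false → false.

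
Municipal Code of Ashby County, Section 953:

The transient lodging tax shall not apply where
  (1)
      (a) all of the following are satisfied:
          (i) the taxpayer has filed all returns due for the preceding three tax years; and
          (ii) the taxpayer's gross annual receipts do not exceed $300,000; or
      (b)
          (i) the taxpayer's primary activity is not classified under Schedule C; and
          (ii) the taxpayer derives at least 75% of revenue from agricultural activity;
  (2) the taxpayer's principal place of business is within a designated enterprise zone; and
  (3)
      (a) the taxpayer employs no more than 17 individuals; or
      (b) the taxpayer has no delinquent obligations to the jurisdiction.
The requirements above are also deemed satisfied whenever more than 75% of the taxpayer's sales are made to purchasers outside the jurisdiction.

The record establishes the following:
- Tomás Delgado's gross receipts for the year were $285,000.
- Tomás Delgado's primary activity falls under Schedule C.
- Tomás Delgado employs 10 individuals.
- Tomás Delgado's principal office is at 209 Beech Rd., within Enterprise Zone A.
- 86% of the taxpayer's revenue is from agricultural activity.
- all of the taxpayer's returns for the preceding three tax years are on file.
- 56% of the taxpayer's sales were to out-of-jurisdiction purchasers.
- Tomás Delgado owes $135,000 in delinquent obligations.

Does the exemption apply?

Yes — exempt.

(i) returns current — satisfied.
(ii) receipts ≤ $300,000 — met.
(a): T AND T → true.
(i) not (Schedule C activity) — fails.
(ii) ≥75% agricultural — met.
(b) = F AND T = false.
(1) = T OR F = true.
(2) in enterprise zone — holds.
(a) ≤ 17 employees — holds.
(b) no delinquency — fails.
(3): T OR F → true.
Overall = T AND T AND T = true.
Exception (>75% out-of-jur. sales) — not satisfied.
Result: main true OR exception false → true.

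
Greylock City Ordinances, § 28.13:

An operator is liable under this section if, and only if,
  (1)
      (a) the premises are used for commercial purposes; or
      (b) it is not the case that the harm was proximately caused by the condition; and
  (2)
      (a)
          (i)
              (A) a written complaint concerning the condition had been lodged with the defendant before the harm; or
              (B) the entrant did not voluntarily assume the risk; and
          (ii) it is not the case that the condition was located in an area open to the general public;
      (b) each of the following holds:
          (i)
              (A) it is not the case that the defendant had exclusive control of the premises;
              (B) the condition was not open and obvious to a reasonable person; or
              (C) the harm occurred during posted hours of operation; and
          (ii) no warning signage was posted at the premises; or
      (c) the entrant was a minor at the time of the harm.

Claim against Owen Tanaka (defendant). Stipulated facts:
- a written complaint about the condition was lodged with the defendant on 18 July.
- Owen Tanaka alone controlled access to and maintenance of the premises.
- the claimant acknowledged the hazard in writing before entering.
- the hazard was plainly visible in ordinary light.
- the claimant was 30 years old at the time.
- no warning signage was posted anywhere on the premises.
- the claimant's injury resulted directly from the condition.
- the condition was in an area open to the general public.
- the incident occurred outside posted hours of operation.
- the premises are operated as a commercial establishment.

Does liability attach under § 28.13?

(a) commercial use — met.
(b) not (proximate cause) — not met.
(1) = T OR F = true.
(A) complaint lodged — satisfied.
(B) no assumed risk — not met.
So (i) is satisfied (T OR F).
(ii) not (public area) — not satisfied.
(a): T AND F → false.
(A) not (exclusive control) — not satisfied.
(B) not open/obvious — not satisfied.
(C) during posted hours — fails.
(i) = F OR F OR F = false.
(ii) no signage posted — holds.
(b) = F AND T = false.
(c) entrant a minor — not satisfied.
(2): F OR F OR F → false.
Overall = T AND F = false.

No — not liable.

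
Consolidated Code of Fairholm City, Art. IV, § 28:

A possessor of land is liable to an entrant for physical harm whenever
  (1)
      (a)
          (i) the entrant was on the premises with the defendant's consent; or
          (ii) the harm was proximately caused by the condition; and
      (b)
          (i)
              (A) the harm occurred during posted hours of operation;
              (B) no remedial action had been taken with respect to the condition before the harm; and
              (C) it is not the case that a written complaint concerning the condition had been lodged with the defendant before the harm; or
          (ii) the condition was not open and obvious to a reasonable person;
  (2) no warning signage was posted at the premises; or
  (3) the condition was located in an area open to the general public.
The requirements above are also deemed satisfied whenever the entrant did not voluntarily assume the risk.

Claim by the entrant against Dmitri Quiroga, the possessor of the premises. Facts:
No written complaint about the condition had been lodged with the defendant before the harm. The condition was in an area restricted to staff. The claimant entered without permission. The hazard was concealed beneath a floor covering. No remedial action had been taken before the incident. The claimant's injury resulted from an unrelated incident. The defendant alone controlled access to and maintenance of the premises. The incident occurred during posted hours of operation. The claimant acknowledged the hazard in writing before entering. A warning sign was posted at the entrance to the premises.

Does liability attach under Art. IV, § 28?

No — not liable.

(i) consent to enter — not satisfied.
(ii) proximate cause — fails.
(a): F OR F → false.
(A) during posted hours — met.
(B) no remedial action — satisfied.
(C) not (complaint lodged) — holds.
(i) = T AND T AND T = true.
(ii) not open/obvious — satisfied.
(b): T OR T → true.
(1) = F AND T = false.
(2) no signage posted — not satisfied.
(3) public area — fails.
Overall = F OR F OR F = false.
Exception (no assumed risk) — not satisfied.
Result: main false OR exception false → false.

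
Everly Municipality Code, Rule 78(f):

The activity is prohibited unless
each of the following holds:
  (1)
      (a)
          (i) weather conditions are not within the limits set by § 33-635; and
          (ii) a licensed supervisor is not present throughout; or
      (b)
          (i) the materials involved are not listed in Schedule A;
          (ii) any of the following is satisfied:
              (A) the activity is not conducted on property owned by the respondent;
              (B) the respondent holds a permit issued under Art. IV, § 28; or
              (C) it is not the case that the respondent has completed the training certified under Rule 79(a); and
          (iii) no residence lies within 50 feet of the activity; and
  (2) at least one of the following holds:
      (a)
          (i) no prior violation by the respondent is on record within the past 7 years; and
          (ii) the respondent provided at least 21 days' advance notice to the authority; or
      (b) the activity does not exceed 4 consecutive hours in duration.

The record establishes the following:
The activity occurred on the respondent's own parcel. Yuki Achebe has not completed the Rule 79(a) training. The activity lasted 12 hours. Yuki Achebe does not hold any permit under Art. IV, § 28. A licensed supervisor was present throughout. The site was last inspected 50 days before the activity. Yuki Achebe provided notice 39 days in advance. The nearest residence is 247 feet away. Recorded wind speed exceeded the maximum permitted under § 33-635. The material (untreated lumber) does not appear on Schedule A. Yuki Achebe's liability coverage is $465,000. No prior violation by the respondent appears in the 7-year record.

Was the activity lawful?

(i) not (weather ok) — holds.
(ii) not (supervisor present) — not satisfied.
(a) = T AND F = false.
(i) not (Schedule A material) — holds.
(A) not (own property) — fails.
(B) holds permit — fails.
(C) not (training certified) — met.
So (ii) is satisfied (F OR F OR T).
(iii) no residence in 50 ft — holds.
So (b) is satisfied (T AND T AND T).
(1) = F OR T = true.
(i) no prior violation — satisfied.
(ii) ≥21 days' notice — met.
So (a) is satisfied (T AND T).
(b) ≤ 4 hrs duration — not satisfied.
(2): T OR F → true.
Overall: T AND T → true.

Yes — lawful.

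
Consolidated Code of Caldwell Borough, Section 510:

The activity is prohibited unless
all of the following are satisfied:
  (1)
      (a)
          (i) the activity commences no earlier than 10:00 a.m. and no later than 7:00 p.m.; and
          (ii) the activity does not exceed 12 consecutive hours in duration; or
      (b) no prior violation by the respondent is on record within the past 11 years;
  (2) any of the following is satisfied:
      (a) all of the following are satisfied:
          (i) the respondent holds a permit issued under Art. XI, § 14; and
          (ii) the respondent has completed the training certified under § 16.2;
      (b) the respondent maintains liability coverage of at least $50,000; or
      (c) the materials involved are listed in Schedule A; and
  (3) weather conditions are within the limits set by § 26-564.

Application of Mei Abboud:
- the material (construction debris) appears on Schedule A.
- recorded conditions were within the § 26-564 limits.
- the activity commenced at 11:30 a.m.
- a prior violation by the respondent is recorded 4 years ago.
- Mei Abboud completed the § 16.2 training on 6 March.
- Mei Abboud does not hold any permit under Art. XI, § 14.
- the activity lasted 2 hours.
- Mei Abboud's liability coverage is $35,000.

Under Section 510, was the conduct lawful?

(i) start within hours — met.
(ii) ≤ 12 hrs duration — holds.
(a): T AND T → true.
(b) no prior violation — fails.
(1): T OR F → true.
(i) holds permit — fails.
(ii) training certified — holds.
So (a) is not satisfied (F AND T).
(b) coverage ≥ $50,000 — not satisfied.
(c) Schedule A material — satisfied.
So (2) is satisfied (F OR F OR T).
(3) weather ok — satisfied.
So Overall is satisfied (T AND T AND T).

Yes — lawful.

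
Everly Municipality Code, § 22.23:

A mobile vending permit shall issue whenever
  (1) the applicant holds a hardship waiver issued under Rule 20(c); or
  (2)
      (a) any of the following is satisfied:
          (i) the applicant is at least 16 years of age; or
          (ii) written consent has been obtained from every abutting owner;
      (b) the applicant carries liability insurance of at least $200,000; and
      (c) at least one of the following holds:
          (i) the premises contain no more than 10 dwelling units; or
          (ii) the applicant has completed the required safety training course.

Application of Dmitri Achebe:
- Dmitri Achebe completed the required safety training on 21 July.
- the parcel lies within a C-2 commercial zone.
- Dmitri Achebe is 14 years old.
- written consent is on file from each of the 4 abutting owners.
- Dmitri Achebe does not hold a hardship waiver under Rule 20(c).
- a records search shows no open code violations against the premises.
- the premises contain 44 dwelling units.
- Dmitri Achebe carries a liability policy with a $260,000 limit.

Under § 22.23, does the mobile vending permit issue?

(1) hardship waiver — not met.
(i) age ≥ 16 — fails.
(ii) all abutters consent — satisfied.
(a): F OR T → true.
(b) insurance ≥ $200,000 — satisfied.
(i) ≤ 10 units — fails.
(ii) safety training — satisfied.
So (c) is satisfied (F OR T).
(2) = T AND T AND T = true.
Overall: F OR T → true.

Yes — granted.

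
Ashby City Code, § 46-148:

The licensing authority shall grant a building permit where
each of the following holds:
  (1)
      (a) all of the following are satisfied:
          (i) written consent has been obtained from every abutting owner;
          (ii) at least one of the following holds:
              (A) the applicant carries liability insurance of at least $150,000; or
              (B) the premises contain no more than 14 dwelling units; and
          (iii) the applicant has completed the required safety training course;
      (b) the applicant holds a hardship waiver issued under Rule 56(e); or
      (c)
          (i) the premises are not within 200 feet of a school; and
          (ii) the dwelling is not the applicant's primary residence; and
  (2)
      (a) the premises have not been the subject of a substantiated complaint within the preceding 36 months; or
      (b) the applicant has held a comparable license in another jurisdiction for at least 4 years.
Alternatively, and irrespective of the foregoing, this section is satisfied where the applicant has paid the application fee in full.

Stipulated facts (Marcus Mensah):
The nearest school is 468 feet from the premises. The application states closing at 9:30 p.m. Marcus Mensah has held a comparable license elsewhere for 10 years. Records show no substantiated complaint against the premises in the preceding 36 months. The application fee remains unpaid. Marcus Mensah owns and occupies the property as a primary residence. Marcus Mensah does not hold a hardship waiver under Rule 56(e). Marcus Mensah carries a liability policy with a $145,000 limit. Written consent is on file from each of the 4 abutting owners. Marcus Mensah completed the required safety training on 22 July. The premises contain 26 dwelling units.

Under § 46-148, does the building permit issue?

No — denied.

(i) all abutters consent — satisfied.
(A) insurance ≥ $150,000 — fails.
(B) ≤ 14 units — fails.
So (ii) is not satisfied (F OR F).
(iii) safety training — holds.
(a) = T AND F AND T = false.
(b) hardship waiver — not satisfied.
(i) ≥200 ft from school — satisfied.
(ii) not (primary residence) — fails.
(c) = T AND F = false.
So (1) is not satisfied (F OR F OR F).
(a) no complaint in 36 mo. — holds.
(b) prior license ≥ 4 yr — met.
(2): T OR T → true.
Overall = F AND T = false.
Exception (fee paid) — not satisfied.
Result: main false OR exception false → false.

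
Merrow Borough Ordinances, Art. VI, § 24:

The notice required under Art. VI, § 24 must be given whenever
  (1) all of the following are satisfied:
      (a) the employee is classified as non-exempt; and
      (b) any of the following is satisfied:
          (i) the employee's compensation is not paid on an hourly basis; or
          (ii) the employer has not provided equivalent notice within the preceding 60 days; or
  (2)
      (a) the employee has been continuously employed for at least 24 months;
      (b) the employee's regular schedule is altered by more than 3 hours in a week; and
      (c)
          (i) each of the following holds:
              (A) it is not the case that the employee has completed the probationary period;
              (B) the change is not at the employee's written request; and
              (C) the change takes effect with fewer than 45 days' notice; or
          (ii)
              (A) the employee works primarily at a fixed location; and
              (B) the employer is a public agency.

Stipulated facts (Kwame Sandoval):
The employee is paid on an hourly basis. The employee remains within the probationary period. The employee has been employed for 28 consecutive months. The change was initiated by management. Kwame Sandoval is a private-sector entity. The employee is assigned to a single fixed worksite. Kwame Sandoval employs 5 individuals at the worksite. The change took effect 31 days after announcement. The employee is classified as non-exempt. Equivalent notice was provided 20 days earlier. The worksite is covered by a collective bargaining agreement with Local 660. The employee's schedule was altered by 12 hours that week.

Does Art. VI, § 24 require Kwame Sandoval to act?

Yes — required.

(a) non-exempt — met.
(i) not (hourly-paid) — not satisfied.
(ii) no recent notice — not satisfied.
So (b) is not satisfied (F OR F).
(1): T AND F → false.
(a) tenure ≥ 24 mo. — met.
(b) schedule shift > 3h — satisfied.
(A) not (past probation) — met.
(B) not employee-requested — met.
(C) < 45 days' notice — holds.
(i) = T AND T AND T = true.
(A) fixed location — satisfied.
(B) public agency — fails.
(ii) = T AND F = false.
(c): T OR F → true.
(2): T AND T AND T → true.
Overall = F OR T = true.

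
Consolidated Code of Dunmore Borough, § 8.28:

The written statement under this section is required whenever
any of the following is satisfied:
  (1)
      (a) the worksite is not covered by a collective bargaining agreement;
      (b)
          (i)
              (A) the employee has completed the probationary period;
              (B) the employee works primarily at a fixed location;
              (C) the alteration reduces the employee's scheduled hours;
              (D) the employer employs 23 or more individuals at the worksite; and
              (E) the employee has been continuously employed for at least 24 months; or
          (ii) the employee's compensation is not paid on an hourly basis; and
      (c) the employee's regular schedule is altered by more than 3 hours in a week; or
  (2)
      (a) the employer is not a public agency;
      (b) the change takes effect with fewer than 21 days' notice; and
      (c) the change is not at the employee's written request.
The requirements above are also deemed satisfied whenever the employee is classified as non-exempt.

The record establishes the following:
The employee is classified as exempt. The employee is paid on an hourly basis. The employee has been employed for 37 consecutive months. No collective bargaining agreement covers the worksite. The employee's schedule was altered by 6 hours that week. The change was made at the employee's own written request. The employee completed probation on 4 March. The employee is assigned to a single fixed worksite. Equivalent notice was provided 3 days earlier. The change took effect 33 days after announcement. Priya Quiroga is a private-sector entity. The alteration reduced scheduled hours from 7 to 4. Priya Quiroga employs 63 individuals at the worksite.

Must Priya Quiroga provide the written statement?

(a) no CBA — met.
(A) past probation — met.
(B) fixed location — holds.
(C) hours reduced — satisfied.
(D) ≥ 23 at site — met.
(E) tenure ≥ 24 mo. — satisfied.
(i): T AND T AND T AND T AND T → true.
(ii) not (hourly-paid) — fails.
(b) = T OR F = true.
(c) schedule shift > 3h — holds.
So (1) is satisfied (T AND T AND T).
(a) not (public agency) — met.
(b) < 21 days' notice — not satisfied.
(c) not employee-requested — fails.
(2) = T AND F AND F = false.
So Overall is satisfied (T OR F).
Exception (non-exempt) — not satisfied.
Result: main true OR exception false → true.

Yes — required.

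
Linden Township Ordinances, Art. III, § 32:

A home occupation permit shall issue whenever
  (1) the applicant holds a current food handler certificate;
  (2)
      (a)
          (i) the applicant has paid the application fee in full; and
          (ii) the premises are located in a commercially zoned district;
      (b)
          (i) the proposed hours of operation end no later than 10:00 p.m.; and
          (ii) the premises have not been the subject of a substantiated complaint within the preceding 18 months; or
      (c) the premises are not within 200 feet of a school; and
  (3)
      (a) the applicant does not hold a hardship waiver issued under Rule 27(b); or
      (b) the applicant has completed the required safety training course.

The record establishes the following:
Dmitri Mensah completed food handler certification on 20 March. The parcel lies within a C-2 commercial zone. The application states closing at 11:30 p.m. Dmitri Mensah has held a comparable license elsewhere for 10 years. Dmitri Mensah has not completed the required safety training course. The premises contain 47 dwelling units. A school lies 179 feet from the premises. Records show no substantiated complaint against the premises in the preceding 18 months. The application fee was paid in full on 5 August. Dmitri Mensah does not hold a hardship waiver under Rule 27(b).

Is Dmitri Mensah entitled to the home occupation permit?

(1) food handler cert. — satisfied.
(i) fee paid — holds.
(ii) commercially zoned — holds.
(a): T AND T → true.
(i) closes by 10 p.m. — not met.
(ii) no complaint in 18 mo. — satisfied.
So (b) is not satisfied (F AND T).
(c) ≥200 ft from school — not met.
(2) = T OR F OR F = true.
(a) not (hardship waiver) — met.
(b) safety training — not satisfied.
(3) = T OR F = true.
So Overall is satisfied (T AND T AND T).

Yes — granted.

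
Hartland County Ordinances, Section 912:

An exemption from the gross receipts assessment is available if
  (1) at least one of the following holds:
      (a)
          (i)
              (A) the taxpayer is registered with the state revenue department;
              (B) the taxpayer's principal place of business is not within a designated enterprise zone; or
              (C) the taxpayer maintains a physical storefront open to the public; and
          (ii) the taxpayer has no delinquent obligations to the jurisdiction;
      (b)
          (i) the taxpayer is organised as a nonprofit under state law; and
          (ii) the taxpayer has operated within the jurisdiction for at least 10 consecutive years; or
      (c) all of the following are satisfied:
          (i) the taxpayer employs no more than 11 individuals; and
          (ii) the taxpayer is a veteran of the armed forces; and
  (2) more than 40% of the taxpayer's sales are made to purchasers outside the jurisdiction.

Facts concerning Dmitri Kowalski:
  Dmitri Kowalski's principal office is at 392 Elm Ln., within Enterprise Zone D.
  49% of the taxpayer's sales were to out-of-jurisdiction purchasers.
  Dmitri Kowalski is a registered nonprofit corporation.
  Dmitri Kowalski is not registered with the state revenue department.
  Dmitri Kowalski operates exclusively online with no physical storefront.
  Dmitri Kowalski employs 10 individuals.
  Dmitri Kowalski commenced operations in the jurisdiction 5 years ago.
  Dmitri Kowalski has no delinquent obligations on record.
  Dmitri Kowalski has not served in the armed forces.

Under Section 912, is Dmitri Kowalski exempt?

(A) state-registered — not met.
(B) not (in enterprise zone) — fails.
(C) has storefront — fails.
So (i) is not satisfied (F OR F OR F).
(ii) no delinquency — satisfied.
(a) = F AND T = false.
(i) nonprofit — satisfied.
(ii) ≥ 10 yrs in jurisdiction — fails.
(b): T AND F → false.
(i) ≤ 11 employees — met.
(ii) veteran — fails.
(c) = T AND F = false.
(1): F OR F OR F → false.
(2) >40% out-of-jur. sales — met.
Overall = F AND T = false.

No — not exempt.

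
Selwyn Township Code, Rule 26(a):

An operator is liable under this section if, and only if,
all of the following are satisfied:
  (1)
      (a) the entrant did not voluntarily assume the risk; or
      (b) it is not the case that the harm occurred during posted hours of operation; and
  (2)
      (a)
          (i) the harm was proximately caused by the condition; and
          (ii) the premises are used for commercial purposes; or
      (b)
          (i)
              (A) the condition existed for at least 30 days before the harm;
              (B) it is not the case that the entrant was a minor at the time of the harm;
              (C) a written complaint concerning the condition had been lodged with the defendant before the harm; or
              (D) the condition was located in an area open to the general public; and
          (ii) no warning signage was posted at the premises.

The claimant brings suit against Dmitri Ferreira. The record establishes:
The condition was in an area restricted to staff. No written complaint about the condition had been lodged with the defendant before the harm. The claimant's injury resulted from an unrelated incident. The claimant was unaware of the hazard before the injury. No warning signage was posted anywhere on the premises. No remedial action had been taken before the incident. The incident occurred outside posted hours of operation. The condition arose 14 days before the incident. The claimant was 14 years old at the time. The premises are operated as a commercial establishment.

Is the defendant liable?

(a) no assumed risk — satisfied.
(b) not (during posted hours) — satisfied.
(1): T OR T → true.
(i) proximate cause — not met.
(ii) commercial use — holds.
(a): F AND T → false.
(A) condition ≥30 days old — not satisfied.
(B) not (entrant a minor) — not met.
(C) complaint lodged — not satisfied.
(D) public area — fails.
(i) = F OR F OR F OR F = false.
(ii) no signage posted — holds.
So (b) is not satisfied (F AND T).
So (2) is not satisfied (F OR F).
Overall: T AND F → false.

No — not liable.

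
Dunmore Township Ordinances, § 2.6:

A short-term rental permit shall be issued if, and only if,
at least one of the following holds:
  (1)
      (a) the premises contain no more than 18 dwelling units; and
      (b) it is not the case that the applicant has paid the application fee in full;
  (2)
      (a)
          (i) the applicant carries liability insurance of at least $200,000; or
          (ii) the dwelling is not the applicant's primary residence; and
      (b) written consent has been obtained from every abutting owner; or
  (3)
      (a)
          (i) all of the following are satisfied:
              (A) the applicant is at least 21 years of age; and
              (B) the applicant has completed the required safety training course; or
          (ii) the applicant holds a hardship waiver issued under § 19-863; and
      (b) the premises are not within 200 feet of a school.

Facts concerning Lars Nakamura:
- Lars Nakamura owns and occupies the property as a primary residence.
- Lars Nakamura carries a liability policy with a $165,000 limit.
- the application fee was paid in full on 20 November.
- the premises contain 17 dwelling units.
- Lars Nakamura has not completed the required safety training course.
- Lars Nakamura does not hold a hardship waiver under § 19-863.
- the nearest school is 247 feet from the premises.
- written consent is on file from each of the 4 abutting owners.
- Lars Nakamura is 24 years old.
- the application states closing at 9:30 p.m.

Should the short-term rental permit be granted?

No — denied.

(a) ≤ 18 units — met.
(b) not (fee paid) — fails.
So (1) is not satisfied (T AND F).
(i) insurance ≥ $200,000 — not met.
(ii) not (primary residence) — not satisfied.
(a): F OR F → false.
(b) all abutters consent — holds.
(2) = F AND T = false.
(A) age ≥ 21 — met.
(B) safety training — fails.
(i) = T AND F = false.
(ii) hardship waiver — not satisfied.
So (a) is not satisfied (F OR F).
(b) ≥200 ft from school — met.
(3) = F AND T = false.
Overall = F OR F OR F = false.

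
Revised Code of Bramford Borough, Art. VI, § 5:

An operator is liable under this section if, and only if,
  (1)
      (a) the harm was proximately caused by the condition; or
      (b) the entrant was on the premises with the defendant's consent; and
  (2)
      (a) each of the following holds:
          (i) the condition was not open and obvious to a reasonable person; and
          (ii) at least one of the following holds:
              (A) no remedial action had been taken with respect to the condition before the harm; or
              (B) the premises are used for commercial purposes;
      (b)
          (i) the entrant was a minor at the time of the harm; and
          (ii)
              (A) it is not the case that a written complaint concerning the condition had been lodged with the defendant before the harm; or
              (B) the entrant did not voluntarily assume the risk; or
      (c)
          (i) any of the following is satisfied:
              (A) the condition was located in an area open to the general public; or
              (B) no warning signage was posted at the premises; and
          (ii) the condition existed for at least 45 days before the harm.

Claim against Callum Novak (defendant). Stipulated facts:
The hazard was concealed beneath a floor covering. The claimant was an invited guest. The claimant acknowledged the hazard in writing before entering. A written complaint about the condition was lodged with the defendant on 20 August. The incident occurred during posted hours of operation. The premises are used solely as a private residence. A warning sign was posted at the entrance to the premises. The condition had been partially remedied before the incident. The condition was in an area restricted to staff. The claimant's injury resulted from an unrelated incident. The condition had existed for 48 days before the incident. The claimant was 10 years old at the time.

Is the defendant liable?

(a) proximate cause — not satisfied.
(b) consent to enter — holds.
So (1) is satisfied (F OR T).
(i) not open/obvious — satisfied.
(A) no remedial action — not met.
(B) commercial use — not met.
(ii): F OR F → false.
(a) = T AND F = false.
(i) entrant a minor — satisfied.
(A) not (complaint lodged) — fails.
(B) no assumed risk — not satisfied.
(ii) = F OR F = false.
So (b) is not satisfied (T AND F).
(A) public area — fails.
(B) no signage posted — not satisfied.
(i) = F OR F = false.
(ii) condition ≥45 days old — met.
(c) = F AND T = false.
So (2) is not satisfied (F OR F OR F).
Overall: T AND F → false.

No — not liable.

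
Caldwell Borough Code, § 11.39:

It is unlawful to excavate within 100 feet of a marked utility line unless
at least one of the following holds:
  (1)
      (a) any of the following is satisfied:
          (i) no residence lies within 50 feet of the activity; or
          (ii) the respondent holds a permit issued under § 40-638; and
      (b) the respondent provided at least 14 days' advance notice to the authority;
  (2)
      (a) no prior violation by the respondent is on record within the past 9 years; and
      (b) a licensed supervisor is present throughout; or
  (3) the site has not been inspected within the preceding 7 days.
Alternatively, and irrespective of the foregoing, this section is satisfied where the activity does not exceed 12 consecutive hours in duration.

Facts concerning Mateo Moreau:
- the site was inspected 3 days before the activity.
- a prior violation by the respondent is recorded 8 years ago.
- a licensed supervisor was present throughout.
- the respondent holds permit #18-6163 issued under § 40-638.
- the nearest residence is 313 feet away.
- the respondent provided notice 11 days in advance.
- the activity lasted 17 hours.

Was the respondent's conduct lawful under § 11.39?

No — unlawful.

(i) no residence in 50 ft — met.
(ii) holds permit — satisfied.
(a) = T OR T = true.
(b) ≥14 days' notice — not satisfied.
So (1) is not satisfied (T AND F).
(a) no prior violation — not met.
(b) supervisor present — met.
(2) = F AND T = false.
(3) not (site inspected) — fails.
So Overall is not satisfied (F OR F OR F).
Exception (≤ 12 hrs duration) — not satisfied.
Result: main false OR exception false → false.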